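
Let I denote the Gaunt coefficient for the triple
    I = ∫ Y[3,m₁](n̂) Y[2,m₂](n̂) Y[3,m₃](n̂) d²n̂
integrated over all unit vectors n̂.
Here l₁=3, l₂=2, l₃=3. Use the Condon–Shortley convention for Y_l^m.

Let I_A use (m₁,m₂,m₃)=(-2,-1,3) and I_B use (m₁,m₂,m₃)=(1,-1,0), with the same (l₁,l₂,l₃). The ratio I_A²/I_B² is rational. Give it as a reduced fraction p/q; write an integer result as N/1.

25/2

l's match ⇒ only the (l;m) 3-j factors differ between A and B.
A: triangle coeff Δ(3,2,3) = 1/3780; Σ_t [1,1]: t=1:−1/48 = -1/48; (3j)²=5/84 [(3 2 3; -2 -1 3)], sign=-1
B: triangle coeff Δ(3,2,3) = 1/3780; Σ_t [0,1]: t=0:+1/8 t=1:−1/12 = 1/24; (3j)²=1/210 [(3 2 3; 1 -1 0)], sign=-1
I_A²/I_B² = (5/84)/(1/210) = 25/2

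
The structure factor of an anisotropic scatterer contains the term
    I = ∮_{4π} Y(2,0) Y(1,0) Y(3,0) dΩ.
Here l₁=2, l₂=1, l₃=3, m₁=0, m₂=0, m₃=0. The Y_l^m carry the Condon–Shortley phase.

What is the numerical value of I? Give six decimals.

0.247767

Rules hold: Σm=0, L=6 even, 1≤3≤3.
N = 5·3·7 = 105
Δ = 0!·4!·2!/7! = 1/105
Racah Σ t=0..0: t=0:+1/4 = 1/4
⇒ 3j(2 1 3; 0 0 0)² = 3/35, sgn -1
(m-triple is (0,0,0) — same symbol as above.)
4πI² = N·(3j₀)²·(3jₘ)² = 27/35
I = +1·√(0.771429/4π) = 0.24776670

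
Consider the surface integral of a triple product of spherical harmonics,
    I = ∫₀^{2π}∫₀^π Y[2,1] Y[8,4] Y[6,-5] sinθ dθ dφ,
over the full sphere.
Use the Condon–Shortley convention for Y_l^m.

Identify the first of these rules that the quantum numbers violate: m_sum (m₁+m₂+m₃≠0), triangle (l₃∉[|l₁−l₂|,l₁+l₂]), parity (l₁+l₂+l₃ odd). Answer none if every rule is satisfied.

Σmᵢ = 0  ✓
l₃∈[|l₁−l₂|,l₁+l₂]=[6,10], have l₃=6  ✓
Σlᵢ = 16 ⇒ even  ✓

none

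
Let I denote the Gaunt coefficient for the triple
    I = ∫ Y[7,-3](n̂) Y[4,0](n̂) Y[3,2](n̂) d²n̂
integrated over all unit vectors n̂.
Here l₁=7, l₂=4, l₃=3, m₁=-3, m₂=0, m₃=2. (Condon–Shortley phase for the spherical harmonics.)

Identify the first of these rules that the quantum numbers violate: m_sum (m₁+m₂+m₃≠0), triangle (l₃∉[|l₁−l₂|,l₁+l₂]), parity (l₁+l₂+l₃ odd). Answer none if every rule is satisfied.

Σmᵢ = -1  ✗
l₃∈[|l₁−l₂|,l₁+l₂]=[3,11], have l₃=3
Σlᵢ = 14 ⇒ even

m_sum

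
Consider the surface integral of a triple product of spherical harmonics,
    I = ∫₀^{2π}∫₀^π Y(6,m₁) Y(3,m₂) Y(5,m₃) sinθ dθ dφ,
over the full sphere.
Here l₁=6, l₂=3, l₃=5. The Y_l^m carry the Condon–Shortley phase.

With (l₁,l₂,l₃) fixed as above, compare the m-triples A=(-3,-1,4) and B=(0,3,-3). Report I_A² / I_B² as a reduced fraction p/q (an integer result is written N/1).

l's match ⇒ only the (l;m) 3-j factors differ between A and B.
A: triangle coeff Δ(6,3,5) = 1/675675; Σ_t [1,2]: t=1:−1/241920 t=2:+1/40320 = 1/48384; (3j)²=24/1001 [(6 3 5; -3 -1 4)], sign=-1
B: triangle coeff Δ(6,3,5) = 1/675675; Σ_t [4,4]: t=4:+1/69120 = 1/69120; (3j)²=4/429 [(6 3 5; 0 3 -3)], sign=+1
I_A²/I_B² = (24/1001)/(4/429) = 18/7

18/7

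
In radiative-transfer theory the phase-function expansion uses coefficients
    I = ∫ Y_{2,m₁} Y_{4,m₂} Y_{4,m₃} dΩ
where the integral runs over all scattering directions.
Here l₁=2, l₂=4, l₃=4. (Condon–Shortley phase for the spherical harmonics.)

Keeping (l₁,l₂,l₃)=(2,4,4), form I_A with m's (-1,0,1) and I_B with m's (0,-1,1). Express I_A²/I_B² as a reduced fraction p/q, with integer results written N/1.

Same 2,4,4: normalisation and zero-m 3j drop out of the ratio.
A: Δ: 2! 2! 6! / 11! → 1/13860; sum: t=1:−1/72 t=2:+1/96 = -1/288; 3j²(2 4 4; -1 0 1) = Δ·Π!·Σ² = 1/462  (sign +1)
B: Δ: 2! 2! 6! / 11! → 1/13860; sum: t=0:+1/144 t=1:−1/48 t=2:+1/480 = -17/1440; 3j²(2 4 4; 0 -1 1) = Δ·Π!·Σ² = 289/13860  (sign +1)
I_A²/I_B² = (1/462)/(289/13860) = 30/289

30/289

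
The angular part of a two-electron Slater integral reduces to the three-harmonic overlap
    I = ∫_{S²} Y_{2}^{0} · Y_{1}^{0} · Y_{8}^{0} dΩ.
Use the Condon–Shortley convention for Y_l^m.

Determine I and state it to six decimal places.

0.000000

triangle: need 1≤l₃≤3, have 8; I=0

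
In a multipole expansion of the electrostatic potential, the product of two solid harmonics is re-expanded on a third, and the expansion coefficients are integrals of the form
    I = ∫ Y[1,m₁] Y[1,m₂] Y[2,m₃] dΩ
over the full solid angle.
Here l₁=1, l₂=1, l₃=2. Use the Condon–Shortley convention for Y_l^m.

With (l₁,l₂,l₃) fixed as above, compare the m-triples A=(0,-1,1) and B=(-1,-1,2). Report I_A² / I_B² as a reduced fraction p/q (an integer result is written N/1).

1/2

l's match ⇒ only the (l;m) 3-j factors differ between A and B.
A: triangle coeff Δ(1,1,2) = 1/30; Σ_t [0,0]: t=0:+1/2 = 1/2; (3j)²=1/10 [(1 1 2; 0 -1 1)], sign=-1
B: triangle coeff Δ(1,1,2) = 1/30; Σ_t [0,0]: t=0:+1/4 = 1/4; (3j)²=1/5 [(1 1 2; -1 -1 2)], sign=+1
I_A²/I_B² = (1/10)/(1/5) = 1/2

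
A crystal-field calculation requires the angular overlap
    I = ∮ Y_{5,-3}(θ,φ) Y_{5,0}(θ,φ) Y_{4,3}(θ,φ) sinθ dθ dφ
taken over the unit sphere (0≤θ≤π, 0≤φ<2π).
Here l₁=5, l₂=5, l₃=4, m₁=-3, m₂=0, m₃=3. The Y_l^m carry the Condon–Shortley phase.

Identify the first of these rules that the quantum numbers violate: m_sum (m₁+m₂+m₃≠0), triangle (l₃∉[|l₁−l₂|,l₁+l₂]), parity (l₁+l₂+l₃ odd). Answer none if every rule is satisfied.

Σmᵢ = 0  ✓
l₃∈[|l₁−l₂|,l₁+l₂]=[0,10], have l₃=4  ✓
Σlᵢ = 14 ⇒ even  ✓

none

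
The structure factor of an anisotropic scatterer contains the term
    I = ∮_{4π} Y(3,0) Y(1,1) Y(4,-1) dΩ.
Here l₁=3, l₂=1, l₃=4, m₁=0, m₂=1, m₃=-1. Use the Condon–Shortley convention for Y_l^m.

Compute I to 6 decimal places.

-0.194664

Checks pass: Σm=0; 8 even; l₃=4∈[2,4].
(2·3+1)(2·1+1)(2·4+1) = 189
Δ: 0! 6! 2! / 9! → 1/252
sum: t=0:+1/36 = 1/36
3j²(3 1 4; 0 0 0) = Δ·Π!·Σ² = 4/63  (sign +1)
sum: t=0:+1/72 = 1/72
3j²(3 1 4; 0 1 -1) = Δ·Π!·Σ² = 5/126  (sign -1)
combine: 4πI² = 189·4/63·5/126 = 10/21
take √, sign -1: I = -0.19466390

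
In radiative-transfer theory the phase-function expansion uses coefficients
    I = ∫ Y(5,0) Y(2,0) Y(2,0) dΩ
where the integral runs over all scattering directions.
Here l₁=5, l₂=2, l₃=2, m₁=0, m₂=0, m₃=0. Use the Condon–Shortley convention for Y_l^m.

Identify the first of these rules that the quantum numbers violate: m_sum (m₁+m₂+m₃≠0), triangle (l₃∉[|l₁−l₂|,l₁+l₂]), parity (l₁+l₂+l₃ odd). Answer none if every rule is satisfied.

m₁+m₂+m₃ = 0 + 0 + 0 = 0  ✓
triangle: |5−2|=3 ≤ l₃=2 ≤ 5+2=7  ✗
parity: l₁+l₂+l₃ = 9 is odd

triangle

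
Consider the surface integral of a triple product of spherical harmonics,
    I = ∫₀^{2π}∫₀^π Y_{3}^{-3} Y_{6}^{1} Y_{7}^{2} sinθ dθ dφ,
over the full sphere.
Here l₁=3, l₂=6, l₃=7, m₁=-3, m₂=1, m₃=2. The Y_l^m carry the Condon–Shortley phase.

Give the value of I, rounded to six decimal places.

-0.170823

m-sum 0 ✓  L=16 even ✓  3≤7≤9 ✓
Π(2lᵢ+1) = 7×13×15 = 1365
triangle coeff Δ(3,6,7) = 1/2042040
Σ_t [0,2]: t=0:+1/207360 t=1:−1/57600 t=2:+1/207360 = -1/129600
(3j)²=168/12155 [(3 6 7; 0 0 0)], sign=+1
Σ_t [2,2]: t=2:+1/691200 = 1/691200
(3j)²=189/9724 [(3 6 7; -3 1 2)], sign=-1
⇒ 4πI² = 166698/454597
I = (-1)√(166698/454597/(4π)) = -0.17082325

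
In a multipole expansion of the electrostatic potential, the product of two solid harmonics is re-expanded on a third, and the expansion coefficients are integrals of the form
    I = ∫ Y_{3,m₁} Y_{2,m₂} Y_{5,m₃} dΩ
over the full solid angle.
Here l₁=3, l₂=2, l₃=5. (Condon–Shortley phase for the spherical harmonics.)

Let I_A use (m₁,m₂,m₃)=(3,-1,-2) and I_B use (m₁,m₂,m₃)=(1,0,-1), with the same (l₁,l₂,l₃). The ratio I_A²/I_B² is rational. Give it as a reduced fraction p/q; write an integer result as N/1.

l's match ⇒ only the (l;m) 3-j factors differ between A and B.
A: triangle coeff Δ(3,2,5) = 1/2310; Σ_t [0,0]: t=0:+1/4320 = 1/4320; (3j)²=1/330 [(3 2 5; 3 -1 -2)], sign=-1
B: triangle coeff Δ(3,2,5) = 1/2310; Σ_t [0,0]: t=0:+1/192 = 1/192; (3j)²=3/77 [(3 2 5; 1 0 -1)], sign=+1
I_A²/I_B² = (1/330)/(3/77) = 7/90

7/90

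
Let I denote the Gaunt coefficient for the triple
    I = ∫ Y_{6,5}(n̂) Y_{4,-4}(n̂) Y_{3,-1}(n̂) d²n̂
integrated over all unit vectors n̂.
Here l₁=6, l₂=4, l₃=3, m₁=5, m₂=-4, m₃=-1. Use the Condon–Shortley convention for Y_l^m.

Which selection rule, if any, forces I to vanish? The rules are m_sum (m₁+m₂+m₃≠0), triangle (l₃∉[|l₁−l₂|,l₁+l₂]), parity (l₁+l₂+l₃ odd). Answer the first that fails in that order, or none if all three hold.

Σmᵢ = 0  ✓
l₃∈[|l₁−l₂|,l₁+l₂]=[2,10], have l₃=3  ✓
Σlᵢ = 13 ⇒ odd  ✗

parity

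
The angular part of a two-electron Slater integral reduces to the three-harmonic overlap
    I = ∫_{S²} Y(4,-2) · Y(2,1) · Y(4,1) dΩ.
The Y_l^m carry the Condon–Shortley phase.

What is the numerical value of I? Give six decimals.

0.127700

m-sum 0 ✓  L=10 even ✓  2≤4≤6 ✓
Π(2lᵢ+1) = 9×5×9 = 405
triangle coeff Δ(4,2,4) = 1/13860
Σ_t [0,2]: t=0:+1/192 t=1:−1/36 t=2:+1/192 = -5/288
(3j)²=20/693 [(4 2 4; 0 0 0)], sign=-1
Σ_t [1,2]: t=1:−1/240 t=2:+1/96 = 1/160
(3j)²=27/1540 [(4 2 4; -2 1 1)], sign=-1
⇒ 4πI² = 1215/5929
I = (+1)√(1215/5929/(4π)) = 0.12770047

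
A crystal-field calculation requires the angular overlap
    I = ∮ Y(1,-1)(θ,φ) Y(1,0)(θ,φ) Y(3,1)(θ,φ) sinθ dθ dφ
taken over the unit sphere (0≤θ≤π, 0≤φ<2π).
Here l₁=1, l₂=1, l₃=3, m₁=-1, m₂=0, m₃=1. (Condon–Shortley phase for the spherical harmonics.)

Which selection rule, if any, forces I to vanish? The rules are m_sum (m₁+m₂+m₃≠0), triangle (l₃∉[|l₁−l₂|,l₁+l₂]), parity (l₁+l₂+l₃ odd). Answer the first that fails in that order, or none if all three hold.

triangle

Σmᵢ = 0  ✓
l₃∈[|l₁−l₂|,l₁+l₂]=[0,2], have l₃=3  ✗
Σlᵢ = 5 ⇒ odd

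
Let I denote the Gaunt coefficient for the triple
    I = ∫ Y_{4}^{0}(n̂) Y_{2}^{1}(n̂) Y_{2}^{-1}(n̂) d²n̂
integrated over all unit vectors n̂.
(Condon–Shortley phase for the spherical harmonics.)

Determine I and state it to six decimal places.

0.161197

Checks pass: Σm=0; 8 even; l₃=2∈[2,6].
(2·4+1)(2·2+1)(2·2+1) = 225
Δ: 4! 4! 0! / 9! → 1/630
sum: t=2:+1/16 = 1/16
3j²(4 2 2; 0 0 0) = Δ·Π!·Σ² = 2/35  (sign +1)
sum: t=3:−1/36 = -1/36
3j²(4 2 2; 0 1 -1) = Δ·Π!·Σ² = 8/315  (sign +1)
combine: 4πI² = 225·2/35·8/315 = 16/49
take √, sign +1: I = 0.16119702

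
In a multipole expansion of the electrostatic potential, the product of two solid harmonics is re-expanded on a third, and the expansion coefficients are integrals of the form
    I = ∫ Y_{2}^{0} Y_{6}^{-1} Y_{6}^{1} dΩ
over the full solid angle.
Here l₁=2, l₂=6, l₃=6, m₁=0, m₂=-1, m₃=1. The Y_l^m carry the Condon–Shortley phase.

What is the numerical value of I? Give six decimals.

-0.149094

m-sum 0 ✓  L=14 even ✓  4≤6≤8 ✓
Π(2lᵢ+1) = 5×13×13 = 845
triangle coeff Δ(2,6,6) = 1/90090
Σ_t [0,2]: t=0:+1/69120 t=1:−1/14400 t=2:+1/69120 = -7/172800
(3j)²=14/715 [(2 6 6; 0 0 0)], sign=-1
Σ_t [0,2]: t=0:+1/57600 t=1:−1/17280 t=2:+1/120960 = -13/403200
(3j)²=13/770 [(2 6 6; 0 -1 1)], sign=+1
⇒ 4πI² = 169/605
I = (-1)√(169/605/(4π)) = -0.14909419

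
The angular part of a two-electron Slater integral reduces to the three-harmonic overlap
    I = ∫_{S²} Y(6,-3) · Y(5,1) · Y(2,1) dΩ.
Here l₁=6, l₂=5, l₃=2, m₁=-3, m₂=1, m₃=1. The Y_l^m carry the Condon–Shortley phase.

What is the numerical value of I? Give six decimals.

0.000000

-3 + 1 + 1 = -1 ≠ 0: azimuthal integral kills it; I = 0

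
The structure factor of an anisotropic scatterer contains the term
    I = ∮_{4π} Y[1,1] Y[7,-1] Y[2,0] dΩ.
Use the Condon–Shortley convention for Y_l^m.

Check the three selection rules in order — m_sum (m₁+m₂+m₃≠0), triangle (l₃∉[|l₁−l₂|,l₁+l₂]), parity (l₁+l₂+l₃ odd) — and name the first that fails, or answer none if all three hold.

m₁+m₂+m₃ = 1 − 1 + 0 = 0  ✓
triangle: |1−7|=6 ≤ l₃=2 ≤ 1+7=8  ✗
parity: l₁+l₂+l₃ = 10 is even

triangle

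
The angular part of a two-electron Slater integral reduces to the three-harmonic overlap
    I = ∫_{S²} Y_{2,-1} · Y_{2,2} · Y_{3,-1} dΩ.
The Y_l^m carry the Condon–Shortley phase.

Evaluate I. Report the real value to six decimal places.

l₁+l₂+l₃=7 is odd: 3j(l;000)=0 ⇒ I=0

0.000000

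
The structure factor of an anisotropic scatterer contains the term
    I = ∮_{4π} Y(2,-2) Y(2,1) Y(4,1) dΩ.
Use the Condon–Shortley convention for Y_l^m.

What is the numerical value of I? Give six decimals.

-0.090112

m-sum 0 ✓  L=8 even ✓  0≤4≤4 ✓
Π(2lᵢ+1) = 5×5×9 = 225
triangle coeff Δ(2,2,4) = 1/630
Σ_t [0,0]: t=0:+1/16 = 1/16
(3j)²=2/35 [(2 2 4; 0 0 0)], sign=+1
Σ_t [0,0]: t=0:+1/144 = 1/144
(3j)²=1/126 [(2 2 4; -2 1 1)], sign=-1
⇒ 4πI² = 5/49
I = (-1)√(5/49/(4π)) = -0.09011188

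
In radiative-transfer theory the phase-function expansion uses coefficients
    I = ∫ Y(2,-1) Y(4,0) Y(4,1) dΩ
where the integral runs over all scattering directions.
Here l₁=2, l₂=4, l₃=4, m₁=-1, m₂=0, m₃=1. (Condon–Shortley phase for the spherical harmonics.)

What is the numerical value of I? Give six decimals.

-0.044869

Rules hold: Σm=0, L=10 even, 2≤4≤6.
N = 5·9·9 = 405
Δ = 2!·2!·6!/11! = 1/13860
Racah Σ t=0..2: t=0:+1/192 t=1:−1/36 t=2:+1/192 = -5/288
⇒ 3j(2 4 4; 0 0 0)² = 20/693, sgn -1
Racah Σ t=1..2: t=1:−1/72 t=2:+1/96 = -1/288
⇒ 3j(2 4 4; -1 0 1)² = 1/462, sgn +1
4πI² = N·(3j₀)²·(3jₘ)² = 150/5929
I = -1·√(0.0252994/4π) = -0.04486937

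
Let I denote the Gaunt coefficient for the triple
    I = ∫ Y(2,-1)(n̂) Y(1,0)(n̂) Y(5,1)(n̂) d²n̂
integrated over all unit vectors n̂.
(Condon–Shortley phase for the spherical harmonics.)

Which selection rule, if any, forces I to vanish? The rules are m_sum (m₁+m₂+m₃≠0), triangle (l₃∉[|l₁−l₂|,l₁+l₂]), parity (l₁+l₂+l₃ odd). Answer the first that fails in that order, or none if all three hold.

triangle

Σmᵢ = 0  ✓
l₃∈[|l₁−l₂|,l₁+l₂]=[1,3], have l₃=5  ✗
Σlᵢ = 8 ⇒ even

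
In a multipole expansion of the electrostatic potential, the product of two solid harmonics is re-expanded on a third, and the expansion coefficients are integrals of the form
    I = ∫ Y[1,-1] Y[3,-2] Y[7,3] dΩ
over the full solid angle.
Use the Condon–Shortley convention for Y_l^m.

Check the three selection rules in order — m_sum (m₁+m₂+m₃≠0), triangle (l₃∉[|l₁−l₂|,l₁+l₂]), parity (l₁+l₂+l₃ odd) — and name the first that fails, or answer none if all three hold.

triangle

Σmᵢ = 0  ✓
l₃∈[|l₁−l₂|,l₁+l₂]=[2,4], have l₃=7  ✗
Σlᵢ = 11 ⇒ odd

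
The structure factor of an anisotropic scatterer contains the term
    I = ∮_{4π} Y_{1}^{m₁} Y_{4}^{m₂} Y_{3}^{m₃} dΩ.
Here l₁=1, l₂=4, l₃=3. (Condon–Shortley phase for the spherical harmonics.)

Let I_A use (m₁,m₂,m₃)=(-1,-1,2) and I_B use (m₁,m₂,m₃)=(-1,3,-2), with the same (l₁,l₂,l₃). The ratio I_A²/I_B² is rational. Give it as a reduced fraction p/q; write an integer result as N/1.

Shared (l₁,l₂,l₃)=(1,4,3): N and (l;000)² cancel in I_A²/I_B².
A: Δ = 2!·0!·6!/9! = 1/252; Racah Σ t=2..2: t=2:+1/240 = 1/240; ⇒ 3j(1 4 3; -1 -1 2)² = 1/84, sgn -1
B: Δ = 2!·0!·6!/9! = 1/252; Racah Σ t=2..2: t=2:+1/240 = 1/240; ⇒ 3j(1 4 3; -1 3 -2)² = 1/12, sgn -1
I_A²/I_B² = (1/84)/(1/12) = 1/7

1/7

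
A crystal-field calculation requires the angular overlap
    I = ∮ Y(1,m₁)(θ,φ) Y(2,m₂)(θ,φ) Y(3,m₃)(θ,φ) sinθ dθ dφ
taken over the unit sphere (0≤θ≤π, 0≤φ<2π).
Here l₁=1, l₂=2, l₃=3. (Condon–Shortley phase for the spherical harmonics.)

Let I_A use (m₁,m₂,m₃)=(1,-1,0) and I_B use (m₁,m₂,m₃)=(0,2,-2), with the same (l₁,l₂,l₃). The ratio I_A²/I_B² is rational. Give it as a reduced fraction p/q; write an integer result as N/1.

3/5

Shared (l₁,l₂,l₃)=(1,2,3): N and (l;000)² cancel in I_A²/I_B².
A: Δ = 0!·2!·4!/7! = 1/105; Racah Σ t=0..0: t=0:+1/12 = 1/12; ⇒ 3j(1 2 3; 1 -1 0)² = 1/35, sgn -1
B: Δ = 0!·2!·4!/7! = 1/105; Racah Σ t=0..0: t=0:+1/24 = 1/24; ⇒ 3j(1 2 3; 0 2 -2)² = 1/21, sgn -1
I_A²/I_B² = (1/35)/(1/21) = 3/5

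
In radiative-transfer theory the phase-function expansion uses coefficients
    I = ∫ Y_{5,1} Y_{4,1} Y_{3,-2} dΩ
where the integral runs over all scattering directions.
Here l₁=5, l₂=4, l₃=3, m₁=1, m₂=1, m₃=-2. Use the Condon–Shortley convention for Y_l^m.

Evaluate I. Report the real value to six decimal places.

0.138239

Rules hold: Σm=0, L=12 even, 1≤3≤9.
N = 11·9·7 = 693
Δ = 6!·4!·2!/13! = 1/180180
Racah Σ t=2..4: t=2:+1/576 t=3:−1/144 t=4:+1/576 = -1/288
⇒ 3j(5 4 3; 0 0 0)² = 20/1001, sgn +1
Racah Σ t=3..4: t=3:−1/432 t=4:+1/1152 = -5/3456
⇒ 3j(5 4 3; 1 1 -2)² = 625/36036, sgn +1
4πI² = N·(3j₀)²·(3jₘ)² = 3125/13013
I = +1·√(0.240144/4π) = 0.13823925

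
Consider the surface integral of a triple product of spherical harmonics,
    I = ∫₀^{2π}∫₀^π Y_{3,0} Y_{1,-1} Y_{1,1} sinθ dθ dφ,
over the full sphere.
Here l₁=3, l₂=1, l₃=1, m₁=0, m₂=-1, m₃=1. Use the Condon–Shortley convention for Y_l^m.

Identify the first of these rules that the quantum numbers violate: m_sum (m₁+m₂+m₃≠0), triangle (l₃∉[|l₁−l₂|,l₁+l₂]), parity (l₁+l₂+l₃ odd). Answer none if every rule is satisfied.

Σmᵢ = 0  ✓
l₃∈[|l₁−l₂|,l₁+l₂]=[2,4], have l₃=1  ✗
Σlᵢ = 5 ⇒ odd

triangle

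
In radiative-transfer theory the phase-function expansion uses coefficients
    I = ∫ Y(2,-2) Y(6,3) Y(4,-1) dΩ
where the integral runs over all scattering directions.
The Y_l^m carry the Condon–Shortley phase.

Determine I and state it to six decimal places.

-0.178526

m-sum 0 ✓  L=12 even ✓  4≤4≤8 ✓
Π(2lᵢ+1) = 5×13×9 = 585
triangle coeff Δ(2,6,4) = 1/6435
Σ_t [2,2]: t=2:+1/2304 = 1/2304
(3j)²=5/143 [(2 6 4; 0 0 0)], sign=+1
Σ_t [4,4]: t=4:+1/17280 = 1/17280
(3j)²=14/715 [(2 6 4; -2 3 -1)], sign=-1
⇒ 4πI² = 630/1573
I = (-1)√(630/1573/(4π)) = -0.17852580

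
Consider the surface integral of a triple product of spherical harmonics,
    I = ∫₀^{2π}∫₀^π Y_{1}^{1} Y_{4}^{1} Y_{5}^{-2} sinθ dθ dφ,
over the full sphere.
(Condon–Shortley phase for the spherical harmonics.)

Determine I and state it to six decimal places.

0.225034

m-sum 0 ✓  L=10 even ✓  3≤5≤5 ✓
Π(2lᵢ+1) = 3×9×11 = 297
triangle coeff Δ(1,4,5) = 1/495
Σ_t [0,0]: t=0:+1/576 = 1/576
(3j)²=5/99 [(1 4 5; 0 0 0)], sign=-1
Σ_t [0,0]: t=0:+1/1440 = 1/1440
(3j)²=7/165 [(1 4 5; 1 1 -2)], sign=-1
⇒ 4πI² = 7/11
I = (+1)√(7/11/(4π)) = 0.22503380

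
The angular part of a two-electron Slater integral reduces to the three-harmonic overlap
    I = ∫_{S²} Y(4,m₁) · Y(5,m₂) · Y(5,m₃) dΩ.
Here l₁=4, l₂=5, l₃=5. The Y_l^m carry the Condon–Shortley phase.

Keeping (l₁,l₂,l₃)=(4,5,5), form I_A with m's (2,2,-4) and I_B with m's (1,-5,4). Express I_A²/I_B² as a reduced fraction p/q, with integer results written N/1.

l's match ⇒ only the (l;m) 3-j factors differ between A and B.
A: triangle coeff Δ(4,5,5) = 1/3153150; Σ_t [1,2]: t=1:−1/25920 t=2:+1/11520 = 1/20736; (3j)²=5/429 [(4 5 5; 2 2 -4)], sign=-1
B: triangle coeff Δ(4,5,5) = 1/3153150; Σ_t [0,0]: t=0:+1/103680 = 1/103680; (3j)²=4/143 [(4 5 5; 1 -5 4)], sign=-1
I_A²/I_B² = (5/429)/(4/143) = 5/12

5/12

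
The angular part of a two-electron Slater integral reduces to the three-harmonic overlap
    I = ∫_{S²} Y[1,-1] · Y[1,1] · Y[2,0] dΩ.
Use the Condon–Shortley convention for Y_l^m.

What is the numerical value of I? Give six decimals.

0.126157

Rules hold: Σm=0, L=4 even, 0≤2≤2.
N = 3·3·5 = 45
Δ = 0!·2!·2!/5! = 1/30
Racah Σ t=0..0: t=0:+1/1 = 1/1
⇒ 3j(1 1 2; 0 0 0)² = 2/15, sgn +1
Racah Σ t=0..0: t=0:+1/4 = 1/4
⇒ 3j(1 1 2; -1 1 0)² = 1/30, sgn +1
4πI² = N·(3j₀)²·(3jₘ)² = 1/5
I = +1·√(0.2/4π) = 0.12615663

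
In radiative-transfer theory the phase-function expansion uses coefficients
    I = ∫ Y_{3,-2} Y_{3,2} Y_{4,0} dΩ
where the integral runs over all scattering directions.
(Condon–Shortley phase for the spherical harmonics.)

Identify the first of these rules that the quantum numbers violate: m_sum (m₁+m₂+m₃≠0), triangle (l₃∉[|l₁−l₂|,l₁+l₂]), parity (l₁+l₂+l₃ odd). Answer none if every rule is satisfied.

m₁+m₂+m₃ = -2 + 2 + 0 = 0  ✓
triangle: |3−3|=0 ≤ l₃=4 ≤ 3+3=6  ✓
parity: l₁+l₂+l₃ = 10 is even  ✓

none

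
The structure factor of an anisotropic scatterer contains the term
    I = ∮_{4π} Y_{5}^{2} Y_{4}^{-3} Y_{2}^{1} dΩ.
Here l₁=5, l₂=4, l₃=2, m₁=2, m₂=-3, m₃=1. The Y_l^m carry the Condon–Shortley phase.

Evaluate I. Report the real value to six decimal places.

l₁+l₂+l₃=11 is odd: 3j(l;000)=0 ⇒ I=0

0.000000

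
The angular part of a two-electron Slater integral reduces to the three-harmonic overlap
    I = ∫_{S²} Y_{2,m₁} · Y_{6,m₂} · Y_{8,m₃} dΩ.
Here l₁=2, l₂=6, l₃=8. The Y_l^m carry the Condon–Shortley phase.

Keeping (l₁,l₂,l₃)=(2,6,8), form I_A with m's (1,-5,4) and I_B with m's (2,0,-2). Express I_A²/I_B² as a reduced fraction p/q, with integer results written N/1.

Shared (l₁,l₂,l₃)=(2,6,8): N and (l;000)² cancel in I_A²/I_B².
A: Δ = 0!·4!·12!/17! = 1/30940; Racah Σ t=0..0: t=0:+1/239500800 = 1/239500800; ⇒ 3j(2 6 8; 1 -5 4)² = 12/7735, sgn +1
B: Δ = 0!·4!·12!/17! = 1/30940; Racah Σ t=0..0: t=0:+1/12441600 = 1/12441600; ⇒ 3j(2 6 8; 2 0 -2)² = 3/442, sgn +1
I_A²/I_B² = (12/7735)/(3/442) = 8/35

8/35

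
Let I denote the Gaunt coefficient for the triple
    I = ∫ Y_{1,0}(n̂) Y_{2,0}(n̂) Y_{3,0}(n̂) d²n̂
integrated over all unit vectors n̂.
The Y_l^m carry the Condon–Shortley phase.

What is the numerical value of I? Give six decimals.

0.247767

Rules hold: Σm=0, L=6 even, 1≤3≤3.
N = 3·5·7 = 105
Δ = 0!·2!·4!/7! = 1/105
Racah Σ t=0..0: t=0:+1/4 = 1/4
⇒ 3j(1 2 3; 0 0 0)² = 3/35, sgn -1
(m-triple is (0,0,0) — same symbol as above.)
4πI² = N·(3j₀)²·(3jₘ)² = 27/35
I = +1·√(0.771429/4π) = 0.24776670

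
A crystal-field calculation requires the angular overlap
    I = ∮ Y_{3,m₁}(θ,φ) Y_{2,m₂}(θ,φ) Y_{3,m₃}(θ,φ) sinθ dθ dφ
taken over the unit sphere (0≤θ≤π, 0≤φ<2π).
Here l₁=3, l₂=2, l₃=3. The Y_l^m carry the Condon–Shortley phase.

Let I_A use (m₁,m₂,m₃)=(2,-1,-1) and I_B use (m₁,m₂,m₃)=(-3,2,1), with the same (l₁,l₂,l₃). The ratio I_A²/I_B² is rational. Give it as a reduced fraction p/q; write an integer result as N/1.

3/2

Same 3,2,3: normalisation and zero-m 3j drop out of the ratio.
A: Δ: 2! 4! 2! / 9! → 1/3780; sum: t=0:+1/12 t=1:−1/48 = 1/16; 3j²(3 2 3; 2 -1 -1) = Δ·Π!·Σ² = 1/28  (sign +1)
B: Δ: 2! 4! 2! / 9! → 1/3780; sum: t=2:+1/96 = 1/96; 3j²(3 2 3; -3 2 1) = Δ·Π!·Σ² = 1/42  (sign +1)
I_A²/I_B² = (1/28)/(1/42) = 3/2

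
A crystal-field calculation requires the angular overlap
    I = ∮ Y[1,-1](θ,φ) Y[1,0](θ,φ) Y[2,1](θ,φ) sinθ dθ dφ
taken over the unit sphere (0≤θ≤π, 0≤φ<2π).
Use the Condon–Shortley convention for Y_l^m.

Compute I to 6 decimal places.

-0.218510

Checks pass: Σm=0; 4 even; l₃=2∈[0,2].
(2·1+1)(2·1+1)(2·2+1) = 45
Δ: 0! 2! 2! / 5! → 1/30
sum: t=0:+1/1 = 1/1
3j²(1 1 2; 0 0 0) = Δ·Π!·Σ² = 2/15  (sign +1)
sum: t=0:+1/2 = 1/2
3j²(1 1 2; -1 0 1) = Δ·Π!·Σ² = 1/10  (sign -1)
combine: 4πI² = 45·2/15·1/10 = 3/5
take √, sign -1: I = -0.21850969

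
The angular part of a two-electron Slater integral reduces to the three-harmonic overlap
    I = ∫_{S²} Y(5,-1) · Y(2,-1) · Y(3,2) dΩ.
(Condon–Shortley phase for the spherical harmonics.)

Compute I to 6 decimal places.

Checks pass: Σm=0; 10 even; l₃=3∈[3,7].
(2·5+1)(2·2+1)(2·3+1) = 385
Δ: 4! 6! 0! / 11! → 1/2310
sum: t=2:+1/144 = 1/144
3j²(5 2 3; 0 0 0) = Δ·Π!·Σ² = 10/231  (sign -1)
sum: t=1:−1/720 = -1/720
3j²(5 2 3; -1 -1 2) = Δ·Π!·Σ² = 4/385  (sign +1)
combine: 4πI² = 385·10/231·4/385 = 40/231
take √, sign -1: I = -0.11738675

-0.117387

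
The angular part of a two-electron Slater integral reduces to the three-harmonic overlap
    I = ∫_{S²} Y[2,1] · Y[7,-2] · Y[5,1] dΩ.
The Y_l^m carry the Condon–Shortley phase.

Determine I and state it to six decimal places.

0.232242

m-sum 0 ✓  L=14 even ✓  5≤5≤9 ✓
Π(2lᵢ+1) = 5×15×11 = 825
triangle coeff Δ(2,7,5) = 1/15015
Σ_t [2,2]: t=2:+1/57600 = 1/57600
(3j)²=21/715 [(2 7 5; 0 0 0)], sign=-1
Σ_t [1,1]: t=1:−1/103680 = -1/103680
(3j)²=4/143 [(2 7 5; 1 -2 1)], sign=-1
⇒ 4πI² = 1260/1859
I = (+1)√(1260/1859/(4π)) = 0.23224194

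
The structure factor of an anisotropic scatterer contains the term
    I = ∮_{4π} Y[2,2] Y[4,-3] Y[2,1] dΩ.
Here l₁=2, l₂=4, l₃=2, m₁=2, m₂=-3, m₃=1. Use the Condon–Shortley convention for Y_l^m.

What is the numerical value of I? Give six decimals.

Rules hold: Σm=0, L=8 even, 2≤2≤6.
N = 5·9·5 = 225
Δ = 4!·0!·4!/9! = 1/630
Racah Σ t=2..2: t=2:+1/16 = 1/16
⇒ 3j(2 4 2; 0 0 0)² = 2/35, sgn +1
Racah Σ t=0..0: t=0:+1/144 = 1/144
⇒ 3j(2 4 2; 2 -3 1)² = 1/18, sgn -1
4πI² = N·(3j₀)²·(3jₘ)² = 5/7
I = -1·√(0.714286/4π) = -0.23841361

-0.238414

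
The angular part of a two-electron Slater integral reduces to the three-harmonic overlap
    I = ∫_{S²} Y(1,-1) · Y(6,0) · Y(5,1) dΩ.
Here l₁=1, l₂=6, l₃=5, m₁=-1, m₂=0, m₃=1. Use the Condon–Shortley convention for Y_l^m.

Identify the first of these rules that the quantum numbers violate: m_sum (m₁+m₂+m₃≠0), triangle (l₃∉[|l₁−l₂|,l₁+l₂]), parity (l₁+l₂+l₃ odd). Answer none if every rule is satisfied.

none

azimuthal sum: -1 + 0 + 1 = 0  ✓
5 ≤ 5 ≤ 7 (triangle on l)  ✓
L = 1 + 6 + 5 = 12 (even)  ✓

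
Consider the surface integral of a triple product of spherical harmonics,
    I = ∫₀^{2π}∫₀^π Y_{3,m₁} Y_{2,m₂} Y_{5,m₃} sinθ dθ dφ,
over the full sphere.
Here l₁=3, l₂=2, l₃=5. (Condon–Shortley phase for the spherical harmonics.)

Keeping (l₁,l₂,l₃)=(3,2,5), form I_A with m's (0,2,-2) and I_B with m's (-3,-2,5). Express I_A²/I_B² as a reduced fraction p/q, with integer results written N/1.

1/6

Same 3,2,5: normalisation and zero-m 3j drop out of the ratio.
A: Δ: 0! 6! 4! / 11! → 1/2310; sum: t=0:+1/864 = 1/864; 3j²(3 2 5; 0 2 -2) = Δ·Π!·Σ² = 1/66  (sign -1)
B: Δ: 0! 6! 4! / 11! → 1/2310; sum: t=0:+1/17280 = 1/17280; 3j²(3 2 5; -3 -2 5) = Δ·Π!·Σ² = 1/11  (sign +1)
I_A²/I_B² = (1/66)/(1/11) = 1/6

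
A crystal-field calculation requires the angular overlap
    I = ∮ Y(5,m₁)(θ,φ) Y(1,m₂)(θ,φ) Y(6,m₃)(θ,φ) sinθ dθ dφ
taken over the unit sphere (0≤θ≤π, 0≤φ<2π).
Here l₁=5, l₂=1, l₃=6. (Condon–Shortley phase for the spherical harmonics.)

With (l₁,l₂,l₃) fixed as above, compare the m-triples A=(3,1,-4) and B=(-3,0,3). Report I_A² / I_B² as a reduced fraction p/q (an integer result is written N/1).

5/3

Shared (l₁,l₂,l₃)=(5,1,6): N and (l;000)² cancel in I_A²/I_B².
A: Δ = 0!·10!·2!/13! = 1/858; Racah Σ t=0..0: t=0:+1/161280 = 1/161280; ⇒ 3j(5 1 6; 3 1 -4)² = 15/286, sgn +1
B: Δ = 0!·10!·2!/13! = 1/858; Racah Σ t=0..0: t=0:+1/80640 = 1/80640; ⇒ 3j(5 1 6; -3 0 3)² = 9/286, sgn -1
I_A²/I_B² = (15/286)/(9/286) = 5/3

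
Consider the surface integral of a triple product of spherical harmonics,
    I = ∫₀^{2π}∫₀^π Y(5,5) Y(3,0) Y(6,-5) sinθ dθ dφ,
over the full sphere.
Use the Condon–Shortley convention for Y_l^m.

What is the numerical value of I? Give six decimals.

0.207001

m-sum 0 ✓  L=14 even ✓  2≤6≤8 ✓
Π(2lᵢ+1) = 11×7×13 = 1001
triangle coeff Δ(5,3,6) = 1/675675
Σ_t [0,2]: t=0:+1/8640 t=1:−1/2304 t=2:+1/8640 = -7/34560
(3j)²=7/429 [(5 3 6; 0 0 0)], sign=-1
Σ_t [0,0]: t=0:+1/483840 = 1/483840
(3j)²=3/91 [(5 3 6; 5 0 -5)], sign=-1
⇒ 4πI² = 7/13
I = (+1)√(7/13/(4π)) = 0.20700098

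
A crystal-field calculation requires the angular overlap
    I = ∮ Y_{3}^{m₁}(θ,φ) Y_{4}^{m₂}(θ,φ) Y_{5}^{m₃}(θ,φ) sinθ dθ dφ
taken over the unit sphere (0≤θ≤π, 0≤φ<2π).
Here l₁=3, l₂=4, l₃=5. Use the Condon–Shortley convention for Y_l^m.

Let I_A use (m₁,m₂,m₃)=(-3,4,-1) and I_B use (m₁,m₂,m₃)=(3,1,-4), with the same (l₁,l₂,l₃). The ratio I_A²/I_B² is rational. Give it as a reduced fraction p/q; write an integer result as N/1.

2/27

Shared (l₁,l₂,l₃)=(3,4,5): N and (l;000)² cancel in I_A²/I_B².
A: Δ = 2!·4!·6!/13! = 1/180180; Racah Σ t=2..2: t=2:+1/34560 = 1/34560; ⇒ 3j(3 4 5; -3 4 -1)² = 1/429, sgn +1
B: Δ = 2!·4!·6!/13! = 1/180180; Racah Σ t=0..0: t=0:+1/5760 = 1/5760; ⇒ 3j(3 4 5; 3 1 -4)² = 9/286, sgn -1
I_A²/I_B² = (1/429)/(9/286) = 2/27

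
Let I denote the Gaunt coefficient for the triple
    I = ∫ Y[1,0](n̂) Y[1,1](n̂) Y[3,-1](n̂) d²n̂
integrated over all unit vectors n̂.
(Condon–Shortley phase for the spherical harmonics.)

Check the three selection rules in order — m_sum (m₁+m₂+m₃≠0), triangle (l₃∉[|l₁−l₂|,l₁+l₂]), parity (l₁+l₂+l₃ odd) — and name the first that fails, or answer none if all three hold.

triangle

Σmᵢ = 0  ✓
l₃∈[|l₁−l₂|,l₁+l₂]=[0,2], have l₃=3  ✗
Σlᵢ = 5 ⇒ odd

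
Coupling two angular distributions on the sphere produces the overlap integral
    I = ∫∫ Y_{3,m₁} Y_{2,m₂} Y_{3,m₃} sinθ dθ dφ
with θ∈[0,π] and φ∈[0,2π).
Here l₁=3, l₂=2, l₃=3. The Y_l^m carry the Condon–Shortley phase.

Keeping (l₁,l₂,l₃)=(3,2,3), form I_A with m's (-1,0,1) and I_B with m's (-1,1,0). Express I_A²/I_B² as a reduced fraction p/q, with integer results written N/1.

9/2

Same 3,2,3: normalisation and zero-m 3j drop out of the ratio.
A: Δ: 2! 4! 2! / 9! → 1/3780; sum: t=0:+1/96 t=1:−1/6 t=2:+1/16 = -3/32; 3j²(3 2 3; -1 0 1) = Δ·Π!·Σ² = 3/140  (sign -1)
B: Δ: 2! 4! 2! / 9! → 1/3780; sum: t=1:−1/12 t=2:+1/8 = 1/24; 3j²(3 2 3; -1 1 0) = Δ·Π!·Σ² = 1/210  (sign -1)
I_A²/I_B² = (3/140)/(1/210) = 9/2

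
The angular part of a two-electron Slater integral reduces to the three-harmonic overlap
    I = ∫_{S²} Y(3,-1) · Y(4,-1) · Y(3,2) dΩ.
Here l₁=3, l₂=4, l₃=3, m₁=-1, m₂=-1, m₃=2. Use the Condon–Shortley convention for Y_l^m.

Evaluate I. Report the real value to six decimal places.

0.145070

Rules hold: Σm=0, L=10 even, 1≤3≤7.
N = 7·9·7 = 441
Δ = 4!·2!·4!/11! = 1/34650
Racah Σ t=1..3: t=1:−1/72 t=2:+1/16 t=3:−1/72 = 5/144
⇒ 3j(3 4 3; 0 0 0)² = 2/77, sgn -1
Racah Σ t=2..3: t=2:+1/48 t=3:−1/144 = 1/72
⇒ 3j(3 4 3; -1 -1 2)² = 16/693, sgn -1
4πI² = N·(3j₀)²·(3jₘ)² = 32/121
I = +1·√(0.264463/4π) = 0.14506992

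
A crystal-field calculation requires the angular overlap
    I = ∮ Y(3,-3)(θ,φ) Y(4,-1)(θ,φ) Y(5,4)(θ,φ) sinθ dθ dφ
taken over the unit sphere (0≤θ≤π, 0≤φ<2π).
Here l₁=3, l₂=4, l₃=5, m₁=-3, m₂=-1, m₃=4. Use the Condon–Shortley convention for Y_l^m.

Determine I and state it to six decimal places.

-0.186208

m-sum 0 ✓  L=12 even ✓  1≤5≤7 ✓
Π(2lᵢ+1) = 7×9×11 = 693
triangle coeff Δ(3,4,5) = 1/180180
Σ_t [0,2]: t=0:+1/576 t=1:−1/144 t=2:+1/576 = -1/288
(3j)²=20/1001 [(3 4 5; 0 0 0)], sign=+1
Σ_t [2,2]: t=2:+1/5760 = 1/5760
(3j)²=9/286 [(3 4 5; -3 -1 4)], sign=-1
⇒ 4πI² = 810/1859
I = (-1)√(810/1859/(4π)) = -0.18620781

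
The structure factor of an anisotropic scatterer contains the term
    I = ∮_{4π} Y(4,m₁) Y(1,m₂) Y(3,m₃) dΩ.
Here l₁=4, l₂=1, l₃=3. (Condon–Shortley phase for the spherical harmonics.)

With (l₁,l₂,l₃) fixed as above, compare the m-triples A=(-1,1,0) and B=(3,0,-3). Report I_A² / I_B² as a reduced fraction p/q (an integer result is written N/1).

10/7

Shared (l₁,l₂,l₃)=(4,1,3): N and (l;000)² cancel in I_A²/I_B².
A: Δ = 2!·6!·0!/9! = 1/252; Racah Σ t=2..2: t=2:+1/72 = 1/72; ⇒ 3j(4 1 3; -1 1 0)² = 5/126, sgn -1
B: Δ = 2!·6!·0!/9! = 1/252; Racah Σ t=1..1: t=1:−1/720 = -1/720; ⇒ 3j(4 1 3; 3 0 -3)² = 1/36, sgn -1
I_A²/I_B² = (5/126)/(1/36) = 10/7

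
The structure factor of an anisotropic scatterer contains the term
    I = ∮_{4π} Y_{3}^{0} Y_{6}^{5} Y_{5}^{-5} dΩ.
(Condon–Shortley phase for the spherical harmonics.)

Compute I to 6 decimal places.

m-sum 0 ✓  L=14 even ✓  3≤5≤9 ✓
Π(2lᵢ+1) = 7×13×11 = 1001
triangle coeff Δ(3,6,5) = 1/675675
Σ_t [1,3]: t=1:−1/8640 t=2:+1/2304 t=3:−1/8640 = 7/34560
(3j)²=7/429 [(3 6 5; 0 0 0)], sign=-1
Σ_t [3,3]: t=3:−1/483840 = -1/483840
(3j)²=3/91 [(3 6 5; 0 5 -5)], sign=-1
⇒ 4πI² = 7/13
I = (+1)√(7/13/(4π)) = 0.20700098

0.207001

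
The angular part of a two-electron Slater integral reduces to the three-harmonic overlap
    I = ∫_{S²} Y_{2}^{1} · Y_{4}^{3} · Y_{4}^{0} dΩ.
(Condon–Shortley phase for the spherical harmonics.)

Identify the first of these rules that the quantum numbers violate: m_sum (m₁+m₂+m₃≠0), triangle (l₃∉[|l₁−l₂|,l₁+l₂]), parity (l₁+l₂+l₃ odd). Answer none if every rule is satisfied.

m_sum

azimuthal sum: 1 + 3 + 0 = 4  ✗
2 ≤ 4 ≤ 6 (triangle on l)
L = 2 + 4 + 4 = 10 (even)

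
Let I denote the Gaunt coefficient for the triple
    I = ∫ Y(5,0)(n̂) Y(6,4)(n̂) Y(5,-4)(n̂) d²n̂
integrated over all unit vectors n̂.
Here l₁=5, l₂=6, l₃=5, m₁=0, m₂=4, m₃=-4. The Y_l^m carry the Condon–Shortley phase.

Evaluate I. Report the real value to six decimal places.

-0.082328

m-sum 0 ✓  L=16 even ✓  1≤5≤11 ✓
Π(2lᵢ+1) = 11×13×11 = 1573
triangle coeff Δ(5,6,5) = 1/28588560
Σ_t [1,5]: t=1:−1/345600 t=2:+1/13824 t=3:−1/5184 t=4:+1/13824 t=5:−1/345600 = -7/129600
(3j)²=80/7293 [(5 6 5; 0 0 0)], sign=+1
Σ_t [4,5]: t=4:+1/207360 t=5:−1/345600 = 1/518400
(3j)²=12/2431 [(5 6 5; 0 4 -4)], sign=-1
⇒ 4πI² = 320/3757
I = (-1)√(320/3757/(4π)) = -0.08232836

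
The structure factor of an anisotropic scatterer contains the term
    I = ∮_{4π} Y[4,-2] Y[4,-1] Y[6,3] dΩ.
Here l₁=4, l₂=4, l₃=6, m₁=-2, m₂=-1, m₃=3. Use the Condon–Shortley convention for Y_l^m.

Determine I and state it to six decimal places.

-0.103072

Rules hold: Σm=0, L=14 even, 0≤6≤8.
N = 9·9·13 = 1053
Δ = 2!·6!·6!/15! = 1/1261260
Racah Σ t=0..2: t=0:+1/4608 t=1:−1/1296 t=2:+1/4608 = -7/20736
⇒ 3j(4 4 6; 0 0 0)² = 20/1287, sgn -1
Racah Σ t=0..2: t=0:+1/51840 t=1:−1/5760 t=2:+1/11520 = -7/103680
⇒ 3j(4 4 6; -2 -1 3)² = 7/858, sgn +1
4πI² = N·(3j₀)²·(3jₘ)² = 210/1573
I = -1·√(0.133503/4π) = -0.10307192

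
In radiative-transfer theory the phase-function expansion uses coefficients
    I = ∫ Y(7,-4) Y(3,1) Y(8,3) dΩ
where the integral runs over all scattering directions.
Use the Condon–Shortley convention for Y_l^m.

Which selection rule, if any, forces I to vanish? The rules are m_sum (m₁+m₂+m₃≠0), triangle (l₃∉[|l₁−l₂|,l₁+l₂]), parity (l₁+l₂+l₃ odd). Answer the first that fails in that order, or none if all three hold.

azimuthal sum: -4 + 1 + 3 = 0  ✓
4 ≤ 8 ≤ 10 (triangle on l)  ✓
L = 7 + 3 + 8 = 18 (even)  ✓

none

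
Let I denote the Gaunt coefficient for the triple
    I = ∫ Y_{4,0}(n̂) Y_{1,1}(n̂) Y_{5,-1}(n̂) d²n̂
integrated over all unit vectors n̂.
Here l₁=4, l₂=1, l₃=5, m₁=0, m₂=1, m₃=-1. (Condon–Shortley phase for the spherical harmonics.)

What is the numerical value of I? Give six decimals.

-0.190188

m-sum 0 ✓  L=10 even ✓  3≤5≤5 ✓
Π(2lᵢ+1) = 9×3×11 = 297
triangle coeff Δ(4,1,5) = 1/495
Σ_t [0,0]: t=0:+1/576 = 1/576
(3j)²=5/99 [(4 1 5; 0 0 0)], sign=-1
Σ_t [0,0]: t=0:+1/1152 = 1/1152
(3j)²=1/33 [(4 1 5; 0 1 -1)], sign=+1
⇒ 4πI² = 5/11
I = (-1)√(5/11/(4π)) = -0.19018827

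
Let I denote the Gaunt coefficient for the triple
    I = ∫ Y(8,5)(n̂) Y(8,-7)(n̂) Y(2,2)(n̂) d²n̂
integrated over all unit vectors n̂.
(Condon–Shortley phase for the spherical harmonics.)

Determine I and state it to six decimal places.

0.096220

m-sum 0 ✓  L=18 even ✓  0≤2≤16 ✓
Π(2lᵢ+1) = 17×17×5 = 1445
triangle coeff Δ(8,8,2) = 1/348840
Σ_t [6,8]: t=6:+1/116121600 t=7:−1/25401600 t=8:+1/116121600 = -1/45158400
(3j)²=24/1615 [(8 8 2; 0 0 0)], sign=-1
Σ_t [1,1]: t=1:−1/24908083200 = -1/24908083200
(3j)²=7/1292 [(8 8 2; 5 -7 2)], sign=-1
⇒ 4πI² = 42/361
I = (+1)√(42/361/(4π)) = 0.09622017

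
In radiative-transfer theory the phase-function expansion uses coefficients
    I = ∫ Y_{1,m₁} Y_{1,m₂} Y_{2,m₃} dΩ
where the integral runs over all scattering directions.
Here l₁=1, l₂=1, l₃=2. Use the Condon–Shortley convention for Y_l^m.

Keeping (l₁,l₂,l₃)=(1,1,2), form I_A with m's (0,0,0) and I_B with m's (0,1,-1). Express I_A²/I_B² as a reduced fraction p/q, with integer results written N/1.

l's match ⇒ only the (l;m) 3-j factors differ between A and B.
A: triangle coeff Δ(1,1,2) = 1/30; Σ_t [0,0]: t=0:+1/1 = 1/1; (3j)²=2/15 [(1 1 2; 0 0 0)], sign=+1
B: triangle coeff Δ(1,1,2) = 1/30; Σ_t [0,0]: t=0:+1/2 = 1/2; (3j)²=1/10 [(1 1 2; 0 1 -1)], sign=-1
I_A²/I_B² = (2/15)/(1/10) = 4/3

4/3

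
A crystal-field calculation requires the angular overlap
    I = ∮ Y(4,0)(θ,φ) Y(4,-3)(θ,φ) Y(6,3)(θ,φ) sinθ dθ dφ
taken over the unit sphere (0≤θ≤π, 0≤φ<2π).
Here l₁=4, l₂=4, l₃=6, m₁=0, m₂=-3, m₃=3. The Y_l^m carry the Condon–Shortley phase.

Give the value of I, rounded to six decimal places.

Checks pass: Σm=0; 14 even; l₃=6∈[0,8].
(2·4+1)(2·4+1)(2·6+1) = 1053
Δ: 2! 6! 6! / 15! → 1/1261260
sum: t=0:+1/4608 t=1:−1/1296 t=2:+1/4608 = -7/20736
3j²(4 4 6; 0 0 0) = Δ·Π!·Σ² = 20/1287  (sign -1)
sum: t=0:+1/11520 t=1:−1/25920 = 1/20736
3j²(4 4 6; 0 -3 3) = Δ·Π!·Σ² = 5/429  (sign -1)
combine: 4πI² = 1053·20/1287·5/429 = 300/1573
take √, sign +1: I = 0.12319450

0.123195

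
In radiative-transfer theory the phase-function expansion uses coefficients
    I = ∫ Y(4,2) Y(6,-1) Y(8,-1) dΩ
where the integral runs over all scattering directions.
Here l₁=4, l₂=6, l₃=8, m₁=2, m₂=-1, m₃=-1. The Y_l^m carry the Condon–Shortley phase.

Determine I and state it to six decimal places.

Checks pass: Σm=0; 18 even; l₃=8∈[2,10].
(2·4+1)(2·6+1)(2·8+1) = 1989
Δ: 2! 6! 10! / 19! → 1/23279256
sum: t=0:+1/1658880 t=1:−1/518400 t=2:+1/1658880 = -1/1382400
3j²(4 6 8; 0 0 0) = Δ·Π!·Σ² = 504/46189  (sign -1)
sum: t=0:+1/1382400 t=1:−1/2073600 t=2:+1/43545600 = 23/87091200
3j²(4 6 8; 2 -1 -1) = Δ·Π!·Σ² = 2645/554268  (sign -1)
combine: 4πI² = 1989·504/46189·2645/554268 = 999810/9653501
take √, sign +1: I = 0.09078443

0.090784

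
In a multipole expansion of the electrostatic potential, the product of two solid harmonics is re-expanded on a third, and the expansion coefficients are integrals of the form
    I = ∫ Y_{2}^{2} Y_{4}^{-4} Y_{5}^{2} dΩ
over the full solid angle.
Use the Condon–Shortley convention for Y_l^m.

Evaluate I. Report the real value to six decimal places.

Σlᵢ=11 odd — θ-integrand is odd under cosθ→−cosθ; I=0

0.000000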